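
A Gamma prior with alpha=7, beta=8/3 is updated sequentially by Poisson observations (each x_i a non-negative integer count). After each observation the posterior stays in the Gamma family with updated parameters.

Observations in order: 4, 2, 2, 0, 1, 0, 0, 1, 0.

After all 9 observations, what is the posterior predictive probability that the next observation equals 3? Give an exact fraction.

244394087036425811004638671875/2074523368853668982029265403904

obs 1: x=4 → posterior Gamma(11, 11/3)
obs 2: x=2 → posterior Gamma(13, 14/3)
obs 3: x=2 → posterior Gamma(15, 17/3)
obs 4: x=0 → posterior Gamma(15, 20/3)
obs 5: x=1 → posterior Gamma(16, 23/3)
obs 6: x=0 → posterior Gamma(16, 26/3)
obs 7: x=0 → posterior Gamma(16, 29/3)
obs 8: x=1 → posterior Gamma(17, 32/3)
obs 9: x=0 → posterior Gamma(17, 35/3)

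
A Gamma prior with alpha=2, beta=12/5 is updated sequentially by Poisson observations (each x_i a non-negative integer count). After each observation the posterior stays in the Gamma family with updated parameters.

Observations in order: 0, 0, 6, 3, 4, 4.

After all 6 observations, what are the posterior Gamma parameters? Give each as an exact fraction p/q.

alpha=19, beta=42/5

obs 1: x=0 → posterior Gamma(2, 17/5)
obs 2: x=0 → posterior Gamma(2, 22/5)
obs 3: x=6 → posterior Gamma(8, 27/5)
obs 4: x=3 → posterior Gamma(11, 32/5)
obs 5: x=4 → posterior Gamma(15, 37/5)
obs 6: x=4 → posterior Gamma(19, 42/5)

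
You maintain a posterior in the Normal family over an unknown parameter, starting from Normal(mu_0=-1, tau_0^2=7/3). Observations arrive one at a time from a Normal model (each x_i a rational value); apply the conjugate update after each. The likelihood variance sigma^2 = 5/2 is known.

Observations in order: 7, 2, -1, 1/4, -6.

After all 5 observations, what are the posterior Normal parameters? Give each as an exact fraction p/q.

mu_0=33/170, tau_0^2=7/17

obs 1: x=7 → posterior Normal(83/29, 35/29)
obs 2: x=2 → posterior Normal(111/43, 35/43)
obs 3: x=-1 → posterior Normal(97/57, 35/57)
obs 4: x=1/4 → posterior Normal(201/142, 35/71)
obs 5: x=-6 → posterior Normal(33/170, 7/17)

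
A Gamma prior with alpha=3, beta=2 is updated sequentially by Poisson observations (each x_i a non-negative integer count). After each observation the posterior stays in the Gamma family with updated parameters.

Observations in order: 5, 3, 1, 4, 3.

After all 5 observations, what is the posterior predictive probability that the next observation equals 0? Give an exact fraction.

11398895185373143/144115188075855872

obs 1: x=5 → posterior Gamma(8, 3)
obs 2: x=3 → posterior Gamma(11, 4)
obs 3: x=1 → posterior Gamma(12, 5)
obs 4: x=4 → posterior Gamma(16, 6)
obs 5: x=3 → posterior Gamma(19, 7)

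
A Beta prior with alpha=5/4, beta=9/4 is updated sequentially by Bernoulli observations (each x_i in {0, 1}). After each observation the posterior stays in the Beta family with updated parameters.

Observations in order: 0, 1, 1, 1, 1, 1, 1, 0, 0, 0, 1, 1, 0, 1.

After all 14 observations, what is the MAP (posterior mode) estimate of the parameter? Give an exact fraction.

37/62

obs 1: x=0 → posterior Beta(5/4, 13/4)
obs 2: x=1 → posterior Beta(9/4, 13/4)
obs 3: x=1 → posterior Beta(13/4, 13/4)
obs 4: x=1 → posterior Beta(17/4, 13/4)
obs 5: x=1 → posterior Beta(21/4, 13/4)
obs 6: x=1 → posterior Beta(25/4, 13/4)
obs 7: x=1 → posterior Beta(29/4, 13/4)
obs 8: x=0 → posterior Beta(29/4, 17/4)
obs 9: x=0 → posterior Beta(29/4, 21/4)
obs 10: x=0 → posterior Beta(29/4, 25/4)
obs 11: x=1 → posterior Beta(33/4, 25/4)
obs 12: x=1 → posterior Beta(37/4, 25/4)
obs 13: x=0 → posterior Beta(37/4, 29/4)
obs 14: x=1 → posterior Beta(41/4, 29/4)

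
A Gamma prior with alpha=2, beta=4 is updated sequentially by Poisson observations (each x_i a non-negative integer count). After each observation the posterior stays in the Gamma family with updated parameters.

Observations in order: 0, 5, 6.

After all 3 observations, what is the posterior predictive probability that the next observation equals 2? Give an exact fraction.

8816899947037/35184372088832

obs 1: x=0 → posterior Gamma(2, 5)
obs 2: x=5 → posterior Gamma(7, 6)
obs 3: x=6 → posterior Gamma(13, 7)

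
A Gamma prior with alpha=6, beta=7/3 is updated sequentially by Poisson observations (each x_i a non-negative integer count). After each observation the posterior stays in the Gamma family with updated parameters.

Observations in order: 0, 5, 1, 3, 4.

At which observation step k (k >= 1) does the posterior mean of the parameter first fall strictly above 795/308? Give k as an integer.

k = 5

obs 1: x=0 → posterior Gamma(6, 10/3)
obs 2: x=5 → posterior Gamma(11, 13/3)
obs 3: x=1 → posterior Gamma(12, 16/3)
obs 4: x=3 → posterior Gamma(15, 19/3)
obs 5: x=4 → posterior Gamma(19, 22/3)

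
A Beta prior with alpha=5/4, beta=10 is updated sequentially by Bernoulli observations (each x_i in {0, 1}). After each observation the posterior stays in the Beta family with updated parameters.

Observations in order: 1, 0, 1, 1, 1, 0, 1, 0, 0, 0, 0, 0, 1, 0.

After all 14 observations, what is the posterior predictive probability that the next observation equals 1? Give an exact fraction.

29/101

obs 1: x=1 → posterior Beta(9/4, 10)
obs 2: x=0 → posterior Beta(9/4, 11)
obs 3: x=1 → posterior Beta(13/4, 11)
obs 4: x=1 → posterior Beta(17/4, 11)
obs 5: x=1 → posterior Beta(21/4, 11)
obs 6: x=0 → posterior Beta(21/4, 12)
obs 7: x=1 → posterior Beta(25/4, 12)
obs 8: x=0 → posterior Beta(25/4, 13)
obs 9: x=0 → posterior Beta(25/4, 14)
obs 10: x=0 → posterior Beta(25/4, 15)
obs 11: x=0 → posterior Beta(25/4, 16)
obs 12: x=0 → posterior Beta(25/4, 17)
obs 13: x=1 → posterior Beta(29/4, 17)
obs 14: x=0 → posterior Beta(29/4, 18)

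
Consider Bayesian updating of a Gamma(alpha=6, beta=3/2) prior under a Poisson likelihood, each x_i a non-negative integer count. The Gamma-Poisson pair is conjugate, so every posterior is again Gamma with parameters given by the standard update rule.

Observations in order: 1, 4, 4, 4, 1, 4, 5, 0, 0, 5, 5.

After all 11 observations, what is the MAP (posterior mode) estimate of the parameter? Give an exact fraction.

obs 1: x=1 → posterior Gamma(7, 5/2)
obs 2: x=4 → posterior Gamma(11, 7/2)
obs 3: x=4 → posterior Gamma(15, 9/2)
obs 4: x=4 → posterior Gamma(19, 11/2)
obs 5: x=1 → posterior Gamma(20, 13/2)
obs 6: x=4 → posterior Gamma(24, 15/2)
obs 7: x=5 → posterior Gamma(29, 17/2)
obs 8: x=0 → posterior Gamma(29, 19/2)
obs 9: x=0 → posterior Gamma(29, 21/2)
obs 10: x=5 → posterior Gamma(34, 23/2)
obs 11: x=5 → posterior Gamma(39, 25/2)

76/25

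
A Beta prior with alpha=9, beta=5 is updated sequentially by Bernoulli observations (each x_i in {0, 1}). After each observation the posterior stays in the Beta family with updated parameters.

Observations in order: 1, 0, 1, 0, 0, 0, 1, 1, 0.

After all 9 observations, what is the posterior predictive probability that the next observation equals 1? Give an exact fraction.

13/23

obs 1: x=1 → posterior Beta(10, 5)
obs 2: x=0 → posterior Beta(10, 6)
obs 3: x=1 → posterior Beta(11, 6)
obs 4: x=0 → posterior Beta(11, 7)
obs 5: x=0 → posterior Beta(11, 8)
obs 6: x=0 → posterior Beta(11, 9)
obs 7: x=1 → posterior Beta(12, 9)
obs 8: x=1 → posterior Beta(13, 9)
obs 9: x=0 → posterior Beta(13, 10)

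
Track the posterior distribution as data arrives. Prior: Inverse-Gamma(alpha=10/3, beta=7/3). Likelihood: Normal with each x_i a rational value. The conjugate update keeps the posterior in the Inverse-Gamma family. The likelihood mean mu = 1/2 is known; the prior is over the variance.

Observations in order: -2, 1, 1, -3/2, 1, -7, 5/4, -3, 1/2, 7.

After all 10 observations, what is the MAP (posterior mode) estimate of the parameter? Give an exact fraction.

obs 1: x=-2 → posterior Inverse-Gamma(23/6, 131/24)
obs 2: x=1 → posterior Inverse-Gamma(13/3, 67/12)
obs 3: x=1 → posterior Inverse-Gamma(29/6, 137/24)
obs 4: x=-3/2 → posterior Inverse-Gamma(16/3, 185/24)
obs 5: x=1 → posterior Inverse-Gamma(35/6, 47/6)
obs 6: x=-7 → posterior Inverse-Gamma(19/3, 863/24)
obs 7: x=5/4 → posterior Inverse-Gamma(41/6, 3479/96)
obs 8: x=-3 → posterior Inverse-Gamma(22/3, 4067/96)
obs 9: x=1/2 → posterior Inverse-Gamma(47/6, 4067/96)
obs 10: x=7 → posterior Inverse-Gamma(25/3, 6095/96)

6095/896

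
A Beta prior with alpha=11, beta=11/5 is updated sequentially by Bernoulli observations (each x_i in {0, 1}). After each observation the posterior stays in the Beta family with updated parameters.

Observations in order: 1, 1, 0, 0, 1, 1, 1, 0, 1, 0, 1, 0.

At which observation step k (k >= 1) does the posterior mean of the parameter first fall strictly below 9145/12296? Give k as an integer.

obs 1: x=1 → posterior Beta(12, 11/5)
obs 2: x=1 → posterior Beta(13, 11/5)
obs 3: x=0 → posterior Beta(13, 16/5)
obs 4: x=0 → posterior Beta(13, 21/5)
obs 5: x=1 → posterior Beta(14, 21/5)
obs 6: x=1 → posterior Beta(15, 21/5)
obs 7: x=1 → posterior Beta(16, 21/5)
obs 8: x=0 → posterior Beta(16, 26/5)
obs 9: x=1 → posterior Beta(17, 26/5)
obs 10: x=0 → posterior Beta(17, 31/5)
obs 11: x=1 → posterior Beta(18, 31/5)
obs 12: x=0 → posterior Beta(18, 36/5)

k = 10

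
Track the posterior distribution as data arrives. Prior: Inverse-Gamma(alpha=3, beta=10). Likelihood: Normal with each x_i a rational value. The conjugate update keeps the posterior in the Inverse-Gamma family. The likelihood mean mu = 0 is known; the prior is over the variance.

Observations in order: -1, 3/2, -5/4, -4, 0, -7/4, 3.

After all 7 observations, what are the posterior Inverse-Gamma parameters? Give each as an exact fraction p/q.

alpha=13/2, beta=423/16

obs 1: x=-1 → posterior Inverse-Gamma(7/2, 21/2)
obs 2: x=3/2 → posterior Inverse-Gamma(4, 93/8)
obs 3: x=-5/4 → posterior Inverse-Gamma(9/2, 397/32)
obs 4: x=-4 → posterior Inverse-Gamma(5, 653/32)
obs 5: x=0 → posterior Inverse-Gamma(11/2, 653/32)
obs 6: x=-7/4 → posterior Inverse-Gamma(6, 351/16)
obs 7: x=3 → posterior Inverse-Gamma(13/2, 423/16)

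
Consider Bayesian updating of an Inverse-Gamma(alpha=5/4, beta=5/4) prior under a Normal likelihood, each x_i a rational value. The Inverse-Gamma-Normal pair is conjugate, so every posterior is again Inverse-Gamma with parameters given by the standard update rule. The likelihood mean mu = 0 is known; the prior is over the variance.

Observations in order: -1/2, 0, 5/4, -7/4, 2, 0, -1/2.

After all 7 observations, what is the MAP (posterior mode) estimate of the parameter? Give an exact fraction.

93/92

obs 1: x=-1/2 → posterior Inverse-Gamma(7/4, 11/8)
obs 2: x=0 → posterior Inverse-Gamma(9/4, 11/8)
obs 3: x=5/4 → posterior Inverse-Gamma(11/4, 69/32)
obs 4: x=-7/4 → posterior Inverse-Gamma(13/4, 59/16)
obs 5: x=2 → posterior Inverse-Gamma(15/4, 91/16)
obs 6: x=0 → posterior Inverse-Gamma(17/4, 91/16)
obs 7: x=-1/2 → posterior Inverse-Gamma(19/4, 93/16)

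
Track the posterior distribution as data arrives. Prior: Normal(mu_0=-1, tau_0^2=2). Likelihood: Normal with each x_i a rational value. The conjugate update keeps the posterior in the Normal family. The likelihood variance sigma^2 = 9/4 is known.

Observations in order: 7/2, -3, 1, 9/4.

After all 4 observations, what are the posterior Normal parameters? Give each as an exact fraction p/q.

obs 1: x=7/2 → posterior Normal(19/17, 18/17)
obs 2: x=-3 → posterior Normal(-1/5, 18/25)
obs 3: x=1 → posterior Normal(1/11, 6/11)
obs 4: x=9/4 → posterior Normal(21/41, 18/41)

mu_0=21/41, tau_0^2=18/41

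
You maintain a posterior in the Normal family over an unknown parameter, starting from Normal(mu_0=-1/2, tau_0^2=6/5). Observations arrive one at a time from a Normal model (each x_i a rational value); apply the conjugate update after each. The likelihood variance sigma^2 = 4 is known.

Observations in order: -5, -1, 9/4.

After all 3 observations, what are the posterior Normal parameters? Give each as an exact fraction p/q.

mu_0=-65/76, tau_0^2=12/19

obs 1: x=-5 → posterior Normal(-20/13, 12/13)
obs 2: x=-1 → posterior Normal(-23/16, 3/4)
obs 3: x=9/4 → posterior Normal(-65/76, 12/19)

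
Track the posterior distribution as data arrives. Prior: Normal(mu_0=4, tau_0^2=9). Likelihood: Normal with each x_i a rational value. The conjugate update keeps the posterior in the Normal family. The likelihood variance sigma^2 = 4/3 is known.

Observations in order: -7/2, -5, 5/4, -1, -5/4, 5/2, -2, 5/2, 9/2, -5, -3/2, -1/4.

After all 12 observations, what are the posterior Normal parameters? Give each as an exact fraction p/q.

mu_0=-881/1312, tau_0^2=9/82

obs 1: x=-7/2 → posterior Normal(-157/62, 36/31)
obs 2: x=-5 → posterior Normal(-427/116, 18/29)
obs 3: x=5/4 → posterior Normal(-719/340, 36/85)
obs 4: x=-1 → posterior Normal(-827/448, 9/28)
obs 5: x=-5/4 → posterior Normal(-481/278, 36/139)
obs 6: x=5/2 → posterior Normal(-173/166, 18/83)
obs 7: x=-2 → posterior Normal(-227/193, 36/193)
obs 8: x=5/2 → posterior Normal(-29/40, 9/55)
obs 9: x=9/2 → posterior Normal(-2/13, 36/247)
obs 10: x=-5 → posterior Normal(-173/274, 18/137)
obs 11: x=-3/2 → posterior Normal(-61/86, 36/301)
obs 12: x=-1/4 → posterior Normal(-881/1312, 9/82)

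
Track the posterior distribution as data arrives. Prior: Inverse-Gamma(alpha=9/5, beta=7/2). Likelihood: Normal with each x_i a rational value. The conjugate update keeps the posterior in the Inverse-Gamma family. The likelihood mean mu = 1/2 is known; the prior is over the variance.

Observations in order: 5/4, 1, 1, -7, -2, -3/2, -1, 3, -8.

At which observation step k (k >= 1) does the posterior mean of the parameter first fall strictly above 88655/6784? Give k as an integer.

obs 1: x=5/4 → posterior Inverse-Gamma(23/10, 121/32)
obs 2: x=1 → posterior Inverse-Gamma(14/5, 125/32)
obs 3: x=1 → posterior Inverse-Gamma(33/10, 129/32)
obs 4: x=-7 → posterior Inverse-Gamma(19/5, 1029/32)
obs 5: x=-2 → posterior Inverse-Gamma(43/10, 1129/32)
obs 6: x=-3/2 → posterior Inverse-Gamma(24/5, 1193/32)
obs 7: x=-1 → posterior Inverse-Gamma(53/10, 1229/32)
obs 8: x=3 → posterior Inverse-Gamma(29/5, 1329/32)
obs 9: x=-8 → posterior Inverse-Gamma(63/10, 2485/32)

k = 9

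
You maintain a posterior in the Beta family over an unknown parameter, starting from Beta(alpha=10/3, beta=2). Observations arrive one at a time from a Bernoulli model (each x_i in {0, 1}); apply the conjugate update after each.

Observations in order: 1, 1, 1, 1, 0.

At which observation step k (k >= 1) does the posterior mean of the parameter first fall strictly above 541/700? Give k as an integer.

obs 1: x=1 → posterior Beta(13/3, 2)
obs 2: x=1 → posterior Beta(16/3, 2)
obs 3: x=1 → posterior Beta(19/3, 2)
obs 4: x=1 → posterior Beta(22/3, 2)
obs 5: x=0 → posterior Beta(22/3, 3)

k = 4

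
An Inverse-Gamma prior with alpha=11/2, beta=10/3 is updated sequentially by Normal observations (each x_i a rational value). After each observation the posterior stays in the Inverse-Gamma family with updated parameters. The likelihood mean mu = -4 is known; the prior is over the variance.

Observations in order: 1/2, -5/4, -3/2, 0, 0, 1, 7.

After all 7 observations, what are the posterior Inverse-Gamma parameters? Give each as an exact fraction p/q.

alpha=9, beta=10499/96

obs 1: x=1/2 → posterior Inverse-Gamma(6, 323/24)
obs 2: x=-5/4 → posterior Inverse-Gamma(13/2, 1655/96)
obs 3: x=-3/2 → posterior Inverse-Gamma(7, 1955/96)
obs 4: x=0 → posterior Inverse-Gamma(15/2, 2723/96)
obs 5: x=0 → posterior Inverse-Gamma(8, 3491/96)
obs 6: x=1 → posterior Inverse-Gamma(17/2, 4691/96)
obs 7: x=7 → posterior Inverse-Gamma(9, 10499/96)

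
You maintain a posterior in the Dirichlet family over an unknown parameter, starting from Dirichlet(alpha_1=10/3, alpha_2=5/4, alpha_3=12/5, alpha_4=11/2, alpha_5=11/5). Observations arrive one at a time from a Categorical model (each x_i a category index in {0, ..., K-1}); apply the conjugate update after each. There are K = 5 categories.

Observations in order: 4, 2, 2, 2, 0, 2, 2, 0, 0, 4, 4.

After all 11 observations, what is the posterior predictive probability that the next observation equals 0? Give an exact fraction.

obs 1: x=4 → posterior Dirichlet(10/3, 5/4, 12/5, 11/2, 16/5)
obs 2: x=2 → posterior Dirichlet(10/3, 5/4, 17/5, 11/2, 16/5)
obs 3: x=2 → posterior Dirichlet(10/3, 5/4, 22/5, 11/2, 16/5)
obs 4: x=2 → posterior Dirichlet(10/3, 5/4, 27/5, 11/2, 16/5)
obs 5: x=0 → posterior Dirichlet(13/3, 5/4, 27/5, 11/2, 16/5)
obs 6: x=2 → posterior Dirichlet(13/3, 5/4, 32/5, 11/2, 16/5)
obs 7: x=2 → posterior Dirichlet(13/3, 5/4, 37/5, 11/2, 16/5)
obs 8: x=0 → posterior Dirichlet(16/3, 5/4, 37/5, 11/2, 16/5)
obs 9: x=0 → posterior Dirichlet(19/3, 5/4, 37/5, 11/2, 16/5)
obs 10: x=4 → posterior Dirichlet(19/3, 5/4, 37/5, 11/2, 21/5)
obs 11: x=4 → posterior Dirichlet(19/3, 5/4, 37/5, 11/2, 26/5)

380/1541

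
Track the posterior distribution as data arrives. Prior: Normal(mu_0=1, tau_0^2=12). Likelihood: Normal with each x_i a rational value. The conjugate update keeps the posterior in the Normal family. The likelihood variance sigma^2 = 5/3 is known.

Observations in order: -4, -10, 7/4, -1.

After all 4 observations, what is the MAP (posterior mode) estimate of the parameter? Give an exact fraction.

obs 1: x=-4 → posterior Normal(-139/41, 60/41)
obs 2: x=-10 → posterior Normal(-499/77, 60/77)
obs 3: x=7/4 → posterior Normal(-436/113, 60/113)
obs 4: x=-1 → posterior Normal(-472/149, 60/149)

-472/149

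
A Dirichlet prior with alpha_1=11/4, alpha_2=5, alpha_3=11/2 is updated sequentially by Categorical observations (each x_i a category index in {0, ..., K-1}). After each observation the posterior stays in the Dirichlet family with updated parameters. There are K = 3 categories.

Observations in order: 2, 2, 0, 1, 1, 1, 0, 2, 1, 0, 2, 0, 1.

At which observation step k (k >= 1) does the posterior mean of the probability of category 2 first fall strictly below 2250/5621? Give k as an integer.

obs 1: x=2 → posterior Dirichlet(11/4, 5, 13/2)
obs 2: x=2 → posterior Dirichlet(11/4, 5, 15/2)
obs 3: x=0 → posterior Dirichlet(15/4, 5, 15/2)
obs 4: x=1 → posterior Dirichlet(15/4, 6, 15/2)
obs 5: x=1 → posterior Dirichlet(15/4, 7, 15/2)
obs 6: x=1 → posterior Dirichlet(15/4, 8, 15/2)
obs 7: x=0 → posterior Dirichlet(19/4, 8, 15/2)
obs 8: x=2 → posterior Dirichlet(19/4, 8, 17/2)
obs 9: x=1 → posterior Dirichlet(19/4, 9, 17/2)
obs 10: x=0 → posterior Dirichlet(23/4, 9, 17/2)
obs 11: x=2 → posterior Dirichlet(23/4, 9, 19/2)
obs 12: x=0 → posterior Dirichlet(27/4, 9, 19/2)
obs 13: x=1 → posterior Dirichlet(27/4, 10, 19/2)

k = 6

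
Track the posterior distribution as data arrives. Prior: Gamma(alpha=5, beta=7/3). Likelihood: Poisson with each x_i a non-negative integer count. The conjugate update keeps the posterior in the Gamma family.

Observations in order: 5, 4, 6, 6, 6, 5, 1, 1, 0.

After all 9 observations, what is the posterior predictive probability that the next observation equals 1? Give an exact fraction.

62497641197197316538298988217880481545134097794233398500261888/534649250915012063273309653845946926220190993810950712361813601

obs 1: x=5 → posterior Gamma(10, 10/3)
obs 2: x=4 → posterior Gamma(14, 13/3)
obs 3: x=6 → posterior Gamma(20, 16/3)
obs 4: x=6 → posterior Gamma(26, 19/3)
obs 5: x=6 → posterior Gamma(32, 22/3)
obs 6: x=5 → posterior Gamma(37, 25/3)
obs 7: x=1 → posterior Gamma(38, 28/3)
obs 8: x=1 → posterior Gamma(39, 31/3)
obs 9: x=0 → posterior Gamma(39, 34/3)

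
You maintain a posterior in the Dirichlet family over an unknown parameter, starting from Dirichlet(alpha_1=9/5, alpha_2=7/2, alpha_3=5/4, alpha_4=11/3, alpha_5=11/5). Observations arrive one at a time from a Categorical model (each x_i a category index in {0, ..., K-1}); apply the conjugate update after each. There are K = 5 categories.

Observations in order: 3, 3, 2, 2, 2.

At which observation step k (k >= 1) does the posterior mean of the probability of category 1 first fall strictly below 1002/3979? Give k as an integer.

obs 1: x=3 → posterior Dirichlet(9/5, 7/2, 5/4, 14/3, 11/5)
obs 2: x=3 → posterior Dirichlet(9/5, 7/2, 5/4, 17/3, 11/5)
obs 3: x=2 → posterior Dirichlet(9/5, 7/2, 9/4, 17/3, 11/5)
obs 4: x=2 → posterior Dirichlet(9/5, 7/2, 13/4, 17/3, 11/5)
obs 5: x=2 → posterior Dirichlet(9/5, 7/2, 17/4, 17/3, 11/5)

k = 2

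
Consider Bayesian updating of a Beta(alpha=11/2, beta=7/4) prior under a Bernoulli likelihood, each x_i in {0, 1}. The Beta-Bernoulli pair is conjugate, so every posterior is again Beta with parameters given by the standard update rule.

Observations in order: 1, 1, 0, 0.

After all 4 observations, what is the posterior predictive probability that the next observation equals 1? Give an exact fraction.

obs 1: x=1 → posterior Beta(13/2, 7/4)
obs 2: x=1 → posterior Beta(15/2, 7/4)
obs 3: x=0 → posterior Beta(15/2, 11/4)
obs 4: x=0 → posterior Beta(15/2, 15/4)

2/3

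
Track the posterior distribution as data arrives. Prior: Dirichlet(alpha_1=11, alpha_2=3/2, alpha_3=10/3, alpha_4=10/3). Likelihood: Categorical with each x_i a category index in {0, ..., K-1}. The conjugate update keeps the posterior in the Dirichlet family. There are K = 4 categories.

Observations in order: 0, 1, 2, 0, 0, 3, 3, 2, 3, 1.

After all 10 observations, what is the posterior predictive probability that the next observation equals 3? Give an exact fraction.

obs 1: x=0 → posterior Dirichlet(12, 3/2, 10/3, 10/3)
obs 2: x=1 → posterior Dirichlet(12, 5/2, 10/3, 10/3)
obs 3: x=2 → posterior Dirichlet(12, 5/2, 13/3, 10/3)
obs 4: x=0 → posterior Dirichlet(13, 5/2, 13/3, 10/3)
obs 5: x=0 → posterior Dirichlet(14, 5/2, 13/3, 10/3)
obs 6: x=3 → posterior Dirichlet(14, 5/2, 13/3, 13/3)
obs 7: x=3 → posterior Dirichlet(14, 5/2, 13/3, 16/3)
obs 8: x=2 → posterior Dirichlet(14, 5/2, 16/3, 16/3)
obs 9: x=3 → posterior Dirichlet(14, 5/2, 16/3, 19/3)
obs 10: x=1 → posterior Dirichlet(14, 7/2, 16/3, 19/3)

38/175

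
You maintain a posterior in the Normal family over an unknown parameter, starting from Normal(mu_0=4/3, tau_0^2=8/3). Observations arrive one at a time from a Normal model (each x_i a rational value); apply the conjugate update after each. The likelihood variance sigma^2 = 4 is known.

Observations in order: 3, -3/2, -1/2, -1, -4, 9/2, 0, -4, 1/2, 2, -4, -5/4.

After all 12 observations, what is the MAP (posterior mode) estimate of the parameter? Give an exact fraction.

-17/54

obs 1: x=3 → posterior Normal(2, 8/5)
obs 2: x=-3/2 → posterior Normal(1, 8/7)
obs 3: x=-1/2 → posterior Normal(2/3, 8/9)
obs 4: x=-1 → posterior Normal(4/11, 8/11)
obs 5: x=-4 → posterior Normal(-4/13, 8/13)
obs 6: x=9/2 → posterior Normal(1/3, 8/15)
obs 7: x=0 → posterior Normal(5/17, 8/17)
obs 8: x=-4 → posterior Normal(-3/19, 8/19)
obs 9: x=1/2 → posterior Normal(-2/21, 8/21)
obs 10: x=2 → posterior Normal(2/23, 8/23)
obs 11: x=-4 → posterior Normal(-6/25, 8/25)
obs 12: x=-5/4 → posterior Normal(-17/54, 8/27)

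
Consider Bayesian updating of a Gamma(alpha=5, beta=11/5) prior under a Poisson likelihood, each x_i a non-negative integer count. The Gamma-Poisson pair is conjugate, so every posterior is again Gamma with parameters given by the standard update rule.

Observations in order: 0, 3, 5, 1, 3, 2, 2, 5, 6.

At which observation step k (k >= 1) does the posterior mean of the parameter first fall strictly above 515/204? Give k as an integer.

k = 8

obs 1: x=0 → posterior Gamma(5, 16/5)
obs 2: x=3 → posterior Gamma(8, 21/5)
obs 3: x=5 → posterior Gamma(13, 26/5)
obs 4: x=1 → posterior Gamma(14, 31/5)
obs 5: x=3 → posterior Gamma(17, 36/5)
obs 6: x=2 → posterior Gamma(19, 41/5)
obs 7: x=2 → posterior Gamma(21, 46/5)
obs 8: x=5 → posterior Gamma(26, 51/5)
obs 9: x=6 → posterior Gamma(32, 56/5)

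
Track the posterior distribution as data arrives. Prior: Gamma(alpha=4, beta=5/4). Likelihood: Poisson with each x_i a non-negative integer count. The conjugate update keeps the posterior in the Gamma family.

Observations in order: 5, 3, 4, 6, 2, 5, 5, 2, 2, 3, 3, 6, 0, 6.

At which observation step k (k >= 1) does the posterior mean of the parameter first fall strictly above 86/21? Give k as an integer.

obs 1: x=5 → posterior Gamma(9, 9/4)
obs 2: x=3 → posterior Gamma(12, 13/4)
obs 3: x=4 → posterior Gamma(16, 17/4)
obs 4: x=6 → posterior Gamma(22, 21/4)
obs 5: x=2 → posterior Gamma(24, 25/4)
obs 6: x=5 → posterior Gamma(29, 29/4)
obs 7: x=5 → posterior Gamma(34, 33/4)
obs 8: x=2 → posterior Gamma(36, 37/4)
obs 9: x=2 → posterior Gamma(38, 41/4)
obs 10: x=3 → posterior Gamma(41, 45/4)
obs 11: x=3 → posterior Gamma(44, 49/4)
obs 12: x=6 → posterior Gamma(50, 53/4)
obs 13: x=0 → posterior Gamma(50, 57/4)
obs 14: x=6 → posterior Gamma(56, 61/4)

k = 4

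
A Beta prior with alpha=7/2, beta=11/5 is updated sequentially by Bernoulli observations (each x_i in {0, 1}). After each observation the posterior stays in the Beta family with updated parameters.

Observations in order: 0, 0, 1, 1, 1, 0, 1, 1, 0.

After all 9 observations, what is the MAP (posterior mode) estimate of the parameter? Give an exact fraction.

75/127

obs 1: x=0 → posterior Beta(7/2, 16/5)
obs 2: x=0 → posterior Beta(7/2, 21/5)
obs 3: x=1 → posterior Beta(9/2, 21/5)
obs 4: x=1 → posterior Beta(11/2, 21/5)
obs 5: x=1 → posterior Beta(13/2, 21/5)
obs 6: x=0 → posterior Beta(13/2, 26/5)
obs 7: x=1 → posterior Beta(15/2, 26/5)
obs 8: x=1 → posterior Beta(17/2, 26/5)
obs 9: x=0 → posterior Beta(17/2, 31/5)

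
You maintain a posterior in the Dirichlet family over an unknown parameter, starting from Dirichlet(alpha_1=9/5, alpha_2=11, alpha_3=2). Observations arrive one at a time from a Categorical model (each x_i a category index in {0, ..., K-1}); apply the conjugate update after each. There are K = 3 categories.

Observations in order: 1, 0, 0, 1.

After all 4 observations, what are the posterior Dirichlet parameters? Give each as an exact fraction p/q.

obs 1: x=1 → posterior Dirichlet(9/5, 12, 2)
obs 2: x=0 → posterior Dirichlet(14/5, 12, 2)
obs 3: x=0 → posterior Dirichlet(19/5, 12, 2)
obs 4: x=1 → posterior Dirichlet(19/5, 13, 2)

alpha_1=19/5, alpha_2=13, alpha_3=2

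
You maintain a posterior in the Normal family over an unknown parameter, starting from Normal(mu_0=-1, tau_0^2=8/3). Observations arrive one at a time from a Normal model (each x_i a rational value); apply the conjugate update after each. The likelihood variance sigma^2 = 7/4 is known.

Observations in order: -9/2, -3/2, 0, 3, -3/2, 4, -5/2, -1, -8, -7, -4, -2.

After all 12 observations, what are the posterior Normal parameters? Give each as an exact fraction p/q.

obs 1: x=-9/2 → posterior Normal(-165/53, 56/53)
obs 2: x=-3/2 → posterior Normal(-213/85, 56/85)
obs 3: x=0 → posterior Normal(-71/39, 56/117)
obs 4: x=3 → posterior Normal(-117/149, 56/149)
obs 5: x=-3/2 → posterior Normal(-165/181, 56/181)
obs 6: x=4 → posterior Normal(-37/213, 56/213)
obs 7: x=-5/2 → posterior Normal(-117/245, 8/35)
obs 8: x=-1 → posterior Normal(-149/277, 56/277)
obs 9: x=-8 → posterior Normal(-135/103, 56/309)
obs 10: x=-7 → posterior Normal(-629/341, 56/341)
obs 11: x=-4 → posterior Normal(-757/373, 56/373)
obs 12: x=-2 → posterior Normal(-821/405, 56/405)

mu_0=-821/405, tau_0^2=56/405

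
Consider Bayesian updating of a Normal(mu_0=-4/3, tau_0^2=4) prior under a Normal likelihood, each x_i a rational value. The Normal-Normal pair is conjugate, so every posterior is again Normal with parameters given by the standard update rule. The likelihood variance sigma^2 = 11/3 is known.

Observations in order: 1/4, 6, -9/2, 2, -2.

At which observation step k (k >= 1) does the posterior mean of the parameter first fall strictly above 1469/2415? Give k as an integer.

k = 2

obs 1: x=1/4 → posterior Normal(-35/69, 44/23)
obs 2: x=6 → posterior Normal(181/105, 44/35)
obs 3: x=-9/2 → posterior Normal(19/141, 44/47)
obs 4: x=2 → posterior Normal(91/177, 44/59)
obs 5: x=-2 → posterior Normal(19/213, 44/71)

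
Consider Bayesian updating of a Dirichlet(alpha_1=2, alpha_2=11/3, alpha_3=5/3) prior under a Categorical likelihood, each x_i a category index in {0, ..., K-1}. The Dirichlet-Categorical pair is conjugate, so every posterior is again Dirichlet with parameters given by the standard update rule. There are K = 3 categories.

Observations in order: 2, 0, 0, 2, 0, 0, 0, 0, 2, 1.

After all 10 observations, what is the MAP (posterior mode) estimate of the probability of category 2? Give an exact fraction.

obs 1: x=2 → posterior Dirichlet(2, 11/3, 8/3)
obs 2: x=0 → posterior Dirichlet(3, 11/3, 8/3)
obs 3: x=0 → posterior Dirichlet(4, 11/3, 8/3)
obs 4: x=2 → posterior Dirichlet(4, 11/3, 11/3)
obs 5: x=0 → posterior Dirichlet(5, 11/3, 11/3)
obs 6: x=0 → posterior Dirichlet(6, 11/3, 11/3)
obs 7: x=0 → posterior Dirichlet(7, 11/3, 11/3)
obs 8: x=0 → posterior Dirichlet(8, 11/3, 11/3)
obs 9: x=2 → posterior Dirichlet(8, 11/3, 14/3)
obs 10: x=1 → posterior Dirichlet(8, 14/3, 14/3)

11/43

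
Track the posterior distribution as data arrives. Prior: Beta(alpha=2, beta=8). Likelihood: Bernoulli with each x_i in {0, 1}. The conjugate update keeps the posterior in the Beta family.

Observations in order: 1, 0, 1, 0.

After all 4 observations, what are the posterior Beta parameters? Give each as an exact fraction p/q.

alpha=4, beta=10

obs 1: x=1 → posterior Beta(3, 8)
obs 2: x=0 → posterior Beta(3, 9)
obs 3: x=1 → posterior Beta(4, 9)
obs 4: x=0 → posterior Beta(4, 10)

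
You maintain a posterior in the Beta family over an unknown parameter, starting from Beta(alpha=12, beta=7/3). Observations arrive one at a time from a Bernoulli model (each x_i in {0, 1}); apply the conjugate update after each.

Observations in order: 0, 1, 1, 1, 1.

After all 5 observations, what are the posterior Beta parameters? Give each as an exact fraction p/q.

obs 1: x=0 → posterior Beta(12, 10/3)
obs 2: x=1 → posterior Beta(13, 10/3)
obs 3: x=1 → posterior Beta(14, 10/3)
obs 4: x=1 → posterior Beta(15, 10/3)
obs 5: x=1 → posterior Beta(16, 10/3)

alpha=16, beta=10/3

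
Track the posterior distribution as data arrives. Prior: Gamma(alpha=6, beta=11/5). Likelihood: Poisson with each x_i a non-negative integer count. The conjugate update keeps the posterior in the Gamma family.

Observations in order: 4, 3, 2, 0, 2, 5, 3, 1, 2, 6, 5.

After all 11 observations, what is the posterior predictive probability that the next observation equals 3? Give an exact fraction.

obs 1: x=4 → posterior Gamma(10, 16/5)
obs 2: x=3 → posterior Gamma(13, 21/5)
obs 3: x=2 → posterior Gamma(15, 26/5)
obs 4: x=0 → posterior Gamma(15, 31/5)
obs 5: x=2 → posterior Gamma(17, 36/5)
obs 6: x=5 → posterior Gamma(22, 41/5)
obs 7: x=3 → posterior Gamma(25, 46/5)
obs 8: x=1 → posterior Gamma(26, 51/5)
obs 9: x=2 → posterior Gamma(28, 56/5)
obs 10: x=6 → posterior Gamma(34, 61/5)
obs 11: x=5 → posterior Gamma(39, 66/5)

122146409062111125279737311899875079952254074001051775274852347716273438720000/566044592922467932920289630256783944174352087720184706882390017513705742761841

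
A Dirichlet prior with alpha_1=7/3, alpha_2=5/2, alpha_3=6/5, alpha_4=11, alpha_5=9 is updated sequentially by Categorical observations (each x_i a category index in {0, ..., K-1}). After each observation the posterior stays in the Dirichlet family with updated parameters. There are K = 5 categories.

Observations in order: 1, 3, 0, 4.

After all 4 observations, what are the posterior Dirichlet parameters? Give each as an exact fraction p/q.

obs 1: x=1 → posterior Dirichlet(7/3, 7/2, 6/5, 11, 9)
obs 2: x=3 → posterior Dirichlet(7/3, 7/2, 6/5, 12, 9)
obs 3: x=0 → posterior Dirichlet(10/3, 7/2, 6/5, 12, 9)
obs 4: x=4 → posterior Dirichlet(10/3, 7/2, 6/5, 12, 10)

alpha_1=10/3, alpha_2=7/2, alpha_3=6/5, alpha_4=12, alpha_5=10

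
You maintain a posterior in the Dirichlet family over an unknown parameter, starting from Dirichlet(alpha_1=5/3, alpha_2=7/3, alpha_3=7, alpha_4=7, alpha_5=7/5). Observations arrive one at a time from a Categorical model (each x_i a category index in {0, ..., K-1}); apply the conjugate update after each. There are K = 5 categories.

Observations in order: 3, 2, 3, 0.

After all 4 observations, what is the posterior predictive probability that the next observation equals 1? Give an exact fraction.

obs 1: x=3 → posterior Dirichlet(5/3, 7/3, 7, 8, 7/5)
obs 2: x=2 → posterior Dirichlet(5/3, 7/3, 8, 8, 7/5)
obs 3: x=3 → posterior Dirichlet(5/3, 7/3, 8, 9, 7/5)
obs 4: x=0 → posterior Dirichlet(8/3, 7/3, 8, 9, 7/5)

35/351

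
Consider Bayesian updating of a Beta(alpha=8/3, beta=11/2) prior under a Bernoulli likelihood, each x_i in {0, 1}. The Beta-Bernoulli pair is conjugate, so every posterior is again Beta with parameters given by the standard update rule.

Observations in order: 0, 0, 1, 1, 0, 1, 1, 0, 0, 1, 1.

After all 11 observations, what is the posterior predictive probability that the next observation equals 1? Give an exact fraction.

52/115

obs 1: x=0 → posterior Beta(8/3, 13/2)
obs 2: x=0 → posterior Beta(8/3, 15/2)
obs 3: x=1 → posterior Beta(11/3, 15/2)
obs 4: x=1 → posterior Beta(14/3, 15/2)
obs 5: x=0 → posterior Beta(14/3, 17/2)
obs 6: x=1 → posterior Beta(17/3, 17/2)
obs 7: x=1 → posterior Beta(20/3, 17/2)
obs 8: x=0 → posterior Beta(20/3, 19/2)
obs 9: x=0 → posterior Beta(20/3, 21/2)
obs 10: x=1 → posterior Beta(23/3, 21/2)
obs 11: x=1 → posterior Beta(26/3, 21/2)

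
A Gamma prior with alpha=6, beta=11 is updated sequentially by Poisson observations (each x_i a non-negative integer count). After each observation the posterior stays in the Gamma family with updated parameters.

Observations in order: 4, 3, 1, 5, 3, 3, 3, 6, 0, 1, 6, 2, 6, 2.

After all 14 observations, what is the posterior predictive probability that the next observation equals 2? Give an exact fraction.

obs 1: x=4 → posterior Gamma(10, 12)
obs 2: x=3 → posterior Gamma(13, 13)
obs 3: x=1 → posterior Gamma(14, 14)
obs 4: x=5 → posterior Gamma(19, 15)
obs 5: x=3 → posterior Gamma(22, 16)
obs 6: x=3 → posterior Gamma(25, 17)
obs 7: x=3 → posterior Gamma(28, 18)
obs 8: x=6 → posterior Gamma(34, 19)
obs 9: x=0 → posterior Gamma(34, 20)
obs 10: x=1 → posterior Gamma(35, 21)
obs 11: x=6 → posterior Gamma(41, 22)
obs 12: x=2 → posterior Gamma(43, 23)
obs 13: x=6 → posterior Gamma(49, 24)
obs 14: x=2 → posterior Gamma(51, 25)

10057976541567900518999539207355524428333382047640043310821056365966796875/37897808285809946754314018122822632588544058917173976180759586038324658176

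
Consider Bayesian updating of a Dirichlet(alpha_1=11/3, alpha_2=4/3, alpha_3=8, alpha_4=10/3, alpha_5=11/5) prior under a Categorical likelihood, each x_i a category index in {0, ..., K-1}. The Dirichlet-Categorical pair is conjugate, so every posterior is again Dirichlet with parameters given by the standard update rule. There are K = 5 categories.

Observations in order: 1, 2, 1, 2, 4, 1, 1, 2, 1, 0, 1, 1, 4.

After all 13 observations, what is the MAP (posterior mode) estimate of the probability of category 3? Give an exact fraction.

obs 1: x=1 → posterior Dirichlet(11/3, 7/3, 8, 10/3, 11/5)
obs 2: x=2 → posterior Dirichlet(11/3, 7/3, 9, 10/3, 11/5)
obs 3: x=1 → posterior Dirichlet(11/3, 10/3, 9, 10/3, 11/5)
obs 4: x=2 → posterior Dirichlet(11/3, 10/3, 10, 10/3, 11/5)
obs 5: x=4 → posterior Dirichlet(11/3, 10/3, 10, 10/3, 16/5)
obs 6: x=1 → posterior Dirichlet(11/3, 13/3, 10, 10/3, 16/5)
obs 7: x=1 → posterior Dirichlet(11/3, 16/3, 10, 10/3, 16/5)
obs 8: x=2 → posterior Dirichlet(11/3, 16/3, 11, 10/3, 16/5)
obs 9: x=1 → posterior Dirichlet(11/3, 19/3, 11, 10/3, 16/5)
obs 10: x=0 → posterior Dirichlet(14/3, 19/3, 11, 10/3, 16/5)
obs 11: x=1 → posterior Dirichlet(14/3, 22/3, 11, 10/3, 16/5)
obs 12: x=1 → posterior Dirichlet(14/3, 25/3, 11, 10/3, 16/5)
obs 13: x=4 → posterior Dirichlet(14/3, 25/3, 11, 10/3, 21/5)

35/398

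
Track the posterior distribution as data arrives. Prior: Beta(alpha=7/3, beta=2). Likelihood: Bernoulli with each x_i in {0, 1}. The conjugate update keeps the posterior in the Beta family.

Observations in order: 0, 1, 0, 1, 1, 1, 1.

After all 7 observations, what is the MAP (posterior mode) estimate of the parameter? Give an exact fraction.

19/28

obs 1: x=0 → posterior Beta(7/3, 3)
obs 2: x=1 → posterior Beta(10/3, 3)
obs 3: x=0 → posterior Beta(10/3, 4)
obs 4: x=1 → posterior Beta(13/3, 4)
obs 5: x=1 → posterior Beta(16/3, 4)
obs 6: x=1 → posterior Beta(19/3, 4)
obs 7: x=1 → posterior Beta(22/3, 4)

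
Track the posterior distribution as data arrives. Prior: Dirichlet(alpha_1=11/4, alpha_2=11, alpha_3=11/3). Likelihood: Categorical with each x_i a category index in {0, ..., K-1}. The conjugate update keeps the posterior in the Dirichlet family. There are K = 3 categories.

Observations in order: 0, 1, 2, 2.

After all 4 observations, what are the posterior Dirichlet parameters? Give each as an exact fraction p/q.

obs 1: x=0 → posterior Dirichlet(15/4, 11, 11/3)
obs 2: x=1 → posterior Dirichlet(15/4, 12, 11/3)
obs 3: x=2 → posterior Dirichlet(15/4, 12, 14/3)
obs 4: x=2 → posterior Dirichlet(15/4, 12, 17/3)

alpha_1=15/4, alpha_2=12, alpha_3=17/3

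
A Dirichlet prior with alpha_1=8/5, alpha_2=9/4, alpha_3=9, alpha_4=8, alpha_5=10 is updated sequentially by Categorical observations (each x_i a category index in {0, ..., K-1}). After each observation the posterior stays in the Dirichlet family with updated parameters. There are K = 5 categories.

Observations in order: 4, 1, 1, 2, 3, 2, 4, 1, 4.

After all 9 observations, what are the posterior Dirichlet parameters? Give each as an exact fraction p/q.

alpha_1=8/5, alpha_2=21/4, alpha_3=11, alpha_4=9, alpha_5=13

obs 1: x=4 → posterior Dirichlet(8/5, 9/4, 9, 8, 11)
obs 2: x=1 → posterior Dirichlet(8/5, 13/4, 9, 8, 11)
obs 3: x=1 → posterior Dirichlet(8/5, 17/4, 9, 8, 11)
obs 4: x=2 → posterior Dirichlet(8/5, 17/4, 10, 8, 11)
obs 5: x=3 → posterior Dirichlet(8/5, 17/4, 10, 9, 11)
obs 6: x=2 → posterior Dirichlet(8/5, 17/4, 11, 9, 11)
obs 7: x=4 → posterior Dirichlet(8/5, 17/4, 11, 9, 12)
obs 8: x=1 → posterior Dirichlet(8/5, 21/4, 11, 9, 12)
obs 9: x=4 → posterior Dirichlet(8/5, 21/4, 11, 9, 13)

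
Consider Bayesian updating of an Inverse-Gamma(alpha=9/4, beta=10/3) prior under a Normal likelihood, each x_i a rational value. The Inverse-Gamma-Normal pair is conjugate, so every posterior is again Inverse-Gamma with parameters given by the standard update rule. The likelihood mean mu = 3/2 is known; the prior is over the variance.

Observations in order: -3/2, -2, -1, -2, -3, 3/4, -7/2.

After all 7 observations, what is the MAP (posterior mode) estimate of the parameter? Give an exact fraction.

4427/648

obs 1: x=-3/2 → posterior Inverse-Gamma(11/4, 47/6)
obs 2: x=-2 → posterior Inverse-Gamma(13/4, 335/24)
obs 3: x=-1 → posterior Inverse-Gamma(15/4, 205/12)
obs 4: x=-2 → posterior Inverse-Gamma(17/4, 557/24)
obs 5: x=-3 → posterior Inverse-Gamma(19/4, 100/3)
obs 6: x=3/4 → posterior Inverse-Gamma(21/4, 3227/96)
obs 7: x=-7/2 → posterior Inverse-Gamma(23/4, 4427/96)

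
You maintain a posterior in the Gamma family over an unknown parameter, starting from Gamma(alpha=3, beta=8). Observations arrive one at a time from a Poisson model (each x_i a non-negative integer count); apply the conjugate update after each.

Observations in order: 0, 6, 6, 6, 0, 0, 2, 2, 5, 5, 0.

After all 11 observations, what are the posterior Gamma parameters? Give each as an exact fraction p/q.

obs 1: x=0 → posterior Gamma(3, 9)
obs 2: x=6 → posterior Gamma(9, 10)
obs 3: x=6 → posterior Gamma(15, 11)
obs 4: x=6 → posterior Gamma(21, 12)
obs 5: x=0 → posterior Gamma(21, 13)
obs 6: x=0 → posterior Gamma(21, 14)
obs 7: x=2 → posterior Gamma(23, 15)
obs 8: x=2 → posterior Gamma(25, 16)
obs 9: x=5 → posterior Gamma(30, 17)
obs 10: x=5 → posterior Gamma(35, 18)
obs 11: x=0 → posterior Gamma(35, 19)

alpha=35, beta=19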